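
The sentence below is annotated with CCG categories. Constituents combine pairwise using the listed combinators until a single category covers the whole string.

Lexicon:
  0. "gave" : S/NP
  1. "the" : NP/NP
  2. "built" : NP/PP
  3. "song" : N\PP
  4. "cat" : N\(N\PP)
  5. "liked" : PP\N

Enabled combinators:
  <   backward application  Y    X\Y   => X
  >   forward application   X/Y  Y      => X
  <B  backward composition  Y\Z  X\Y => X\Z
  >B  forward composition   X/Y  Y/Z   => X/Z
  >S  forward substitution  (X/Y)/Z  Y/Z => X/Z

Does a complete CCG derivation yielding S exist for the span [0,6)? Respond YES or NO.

[0,6] S   >
  [0,2] S/NP   >B
    [0,1] "gave" : S/NP
    [1,2] "the" : NP/NP
  [2,6] NP   >
    [2,3] "built" : NP/PP
    [3,6] PP   <
      [3,5] N   <
        [3,4] "song" : N\PP
        [4,5] "cat" : N\(N\PP)
      [5,6] "liked" : PP\N

YES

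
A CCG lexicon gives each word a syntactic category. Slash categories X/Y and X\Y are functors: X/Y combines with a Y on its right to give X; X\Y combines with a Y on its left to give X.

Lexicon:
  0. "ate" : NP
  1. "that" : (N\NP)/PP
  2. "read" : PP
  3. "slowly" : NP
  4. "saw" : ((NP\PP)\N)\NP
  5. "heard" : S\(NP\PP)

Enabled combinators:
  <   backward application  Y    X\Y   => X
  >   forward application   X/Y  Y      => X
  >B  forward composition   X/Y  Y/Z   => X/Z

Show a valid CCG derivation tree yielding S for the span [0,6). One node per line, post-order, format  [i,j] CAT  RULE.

[0,6] S   <
  [0,5] NP\PP   <
    [0,3] N   <
      [0,1] "ate" : NP
      [1,3] N\NP   >
        [1,2] "that" : (N\NP)/PP
        [2,3] "read" : PP
    [3,5] (NP\PP)\N   <
      [3,4] "slowly" : NP
      [4,5] "saw" : ((NP\PP)\N)\NP
  [5,6] "heard" : S\(NP\PP)

[0,1] NP  lex  "ate"
[1,2] (N\NP)/PP  lex  "that"
[2,3] PP  lex  "read"
[1,3] N\NP  >  k=2
[0,3] N  <  k=1
[3,4] NP  lex  "slowly"
[4,5] ((NP\PP)\N)\NP  lex  "saw"
[3,5] (NP\PP)\N  <  k=4
[0,5] NP\PP  <  k=3
[5,6] S\(NP\PP)  lex  "heard"
[0,6] S  <  k=5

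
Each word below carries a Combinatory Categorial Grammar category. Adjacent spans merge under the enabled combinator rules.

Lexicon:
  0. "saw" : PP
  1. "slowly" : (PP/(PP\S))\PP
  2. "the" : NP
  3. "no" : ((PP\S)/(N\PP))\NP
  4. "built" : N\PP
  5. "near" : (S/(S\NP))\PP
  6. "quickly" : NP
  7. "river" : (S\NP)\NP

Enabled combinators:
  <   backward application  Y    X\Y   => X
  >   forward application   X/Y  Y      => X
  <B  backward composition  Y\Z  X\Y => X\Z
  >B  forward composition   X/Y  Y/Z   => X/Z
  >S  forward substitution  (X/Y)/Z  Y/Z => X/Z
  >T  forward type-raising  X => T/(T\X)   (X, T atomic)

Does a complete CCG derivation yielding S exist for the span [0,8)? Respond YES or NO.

[0,8] S   >
  [0,6] S/(S\NP)   <
    [0,5] PP   >
      [0,2] PP/(PP\S)   <
        [0,1] "saw" : PP
        [1,2] "slowly" : (PP/(PP\S))\PP
      [2,5] PP\S   >
        [2,4] (PP\S)/(N\PP)   <
          [2,3] "the" : NP
          [3,4] "no" : ((PP\S)/(N\PP))\NP
        [4,5] "built" : N\PP
    [5,6] "near" : (S/(S\NP))\PP
  [6,8] S\NP   <
    [6,7] "quickly" : NP
    [7,8] "river" : (S\NP)\NP

YES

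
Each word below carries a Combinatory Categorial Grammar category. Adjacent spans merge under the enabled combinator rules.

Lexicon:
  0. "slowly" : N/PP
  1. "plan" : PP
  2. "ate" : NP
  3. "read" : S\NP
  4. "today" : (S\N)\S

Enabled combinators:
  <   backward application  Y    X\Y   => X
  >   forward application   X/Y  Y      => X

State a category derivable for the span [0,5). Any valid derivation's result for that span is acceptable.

S

[0,5] S   <
  [0,2] N   >
    [0,1] "slowly" : N/PP
    [1,2] "plan" : PP
  [2,5] S\N   <
    [2,4] S   <
      [2,3] "ate" : NP
      [3,4] "read" : S\NP
    [4,5] "today" : (S\N)\S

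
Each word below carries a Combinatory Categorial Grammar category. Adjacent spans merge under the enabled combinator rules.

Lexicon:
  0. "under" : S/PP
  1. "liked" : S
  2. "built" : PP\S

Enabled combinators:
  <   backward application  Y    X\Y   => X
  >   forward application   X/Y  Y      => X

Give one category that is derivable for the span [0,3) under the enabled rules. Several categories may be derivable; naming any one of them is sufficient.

S

[0,3] S   >
  [0,1] "under" : S/PP
  [1,3] PP   <
    [1,2] "liked" : S
    [2,3] "built" : PP\S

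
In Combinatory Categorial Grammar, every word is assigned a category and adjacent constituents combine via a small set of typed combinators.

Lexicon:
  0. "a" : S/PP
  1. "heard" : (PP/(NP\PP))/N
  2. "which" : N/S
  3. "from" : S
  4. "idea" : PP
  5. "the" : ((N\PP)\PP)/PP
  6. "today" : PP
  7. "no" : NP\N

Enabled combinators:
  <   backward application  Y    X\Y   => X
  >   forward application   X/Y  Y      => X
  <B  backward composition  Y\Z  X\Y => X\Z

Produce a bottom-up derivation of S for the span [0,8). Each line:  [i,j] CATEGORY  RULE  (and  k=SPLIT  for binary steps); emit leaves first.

[0,8] S   >
  [0,1] "a" : S/PP
  [1,8] PP   >
    [1,4] PP/(NP\PP)   >
      [1,2] "heard" : (PP/(NP\PP))/N
      [2,4] N   >
        [2,3] "which" : N/S
        [3,4] "from" : S
    [4,8] NP\PP   <B
      [4,7] N\PP   <
        [4,5] "idea" : PP
        [5,7] (N\PP)\PP   >
          [5,6] "the" : ((N\PP)\PP)/PP
          [6,7] "today" : PP
      [7,8] "no" : NP\N

[0,1] S/PP  lex  "a"
[1,2] (PP/(NP\PP))/N  lex  "heard"
[2,3] N/S  lex  "which"
[3,4] S  lex  "from"
[2,4] N  >  k=3
[1,4] PP/(NP\PP)  >  k=2
[4,5] PP  lex  "idea"
[5,6] ((N\PP)\PP)/PP  lex  "the"
[6,7] PP  lex  "today"
[5,7] (N\PP)\PP  >  k=6
[4,7] N\PP  <  k=5
[7,8] NP\N  lex  "no"
[4,8] NP\PP  <B  k=7
[1,8] PP  >  k=4
[0,8] S  >  k=1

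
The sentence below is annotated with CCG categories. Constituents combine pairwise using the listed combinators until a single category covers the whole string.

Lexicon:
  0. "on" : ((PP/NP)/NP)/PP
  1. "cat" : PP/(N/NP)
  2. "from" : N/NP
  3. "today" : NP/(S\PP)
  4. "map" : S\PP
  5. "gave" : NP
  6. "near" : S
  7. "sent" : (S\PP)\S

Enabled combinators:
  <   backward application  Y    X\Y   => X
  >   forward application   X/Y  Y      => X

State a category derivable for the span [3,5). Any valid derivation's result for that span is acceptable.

[0,8] S   <
  [0,6] PP   >
    [0,5] PP/NP   >
      [0,3] (PP/NP)/NP   >
        [0,1] "on" : ((PP/NP)/NP)/PP
        [1,3] PP   >
          [1,2] "cat" : PP/(N/NP)
          [2,3] "from" : N/NP
      [3,5] NP   >
        [3,4] "today" : NP/(S\PP)
        [4,5] "map" : S\PP
    [5,6] "gave" : NP
  [6,8] S\PP   <
    [6,7] "near" : S
    [7,8] "sent" : (S\PP)\S

NP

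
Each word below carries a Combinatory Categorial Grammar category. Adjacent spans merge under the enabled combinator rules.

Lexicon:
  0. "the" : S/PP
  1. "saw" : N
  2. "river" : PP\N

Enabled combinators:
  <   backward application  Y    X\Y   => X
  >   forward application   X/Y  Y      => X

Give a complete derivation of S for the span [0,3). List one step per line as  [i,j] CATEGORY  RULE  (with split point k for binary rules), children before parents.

[0,1] S/PP  lex  "the"
[1,2] N  lex  "saw"
[2,3] PP\N  lex  "river"
[1,3] PP  <  k=2
[0,3] S  >  k=1

[0,3] S   >
  [0,1] "the" : S/PP
  [1,3] PP   <
    [1,2] "saw" : N
    [2,3] "river" : PP\N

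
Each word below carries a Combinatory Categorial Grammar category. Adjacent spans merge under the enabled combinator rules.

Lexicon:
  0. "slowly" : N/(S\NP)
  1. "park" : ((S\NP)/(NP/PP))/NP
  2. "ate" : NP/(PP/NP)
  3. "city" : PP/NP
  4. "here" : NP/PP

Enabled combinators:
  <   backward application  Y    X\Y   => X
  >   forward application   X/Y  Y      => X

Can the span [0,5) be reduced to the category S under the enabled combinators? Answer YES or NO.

N/(S\NP) ((S\NP)/(NP/PP))/NP NP/(PP/NP) PP/NP NP/PP
CKY chart[0,5] = {N}; S ∉ chart

NO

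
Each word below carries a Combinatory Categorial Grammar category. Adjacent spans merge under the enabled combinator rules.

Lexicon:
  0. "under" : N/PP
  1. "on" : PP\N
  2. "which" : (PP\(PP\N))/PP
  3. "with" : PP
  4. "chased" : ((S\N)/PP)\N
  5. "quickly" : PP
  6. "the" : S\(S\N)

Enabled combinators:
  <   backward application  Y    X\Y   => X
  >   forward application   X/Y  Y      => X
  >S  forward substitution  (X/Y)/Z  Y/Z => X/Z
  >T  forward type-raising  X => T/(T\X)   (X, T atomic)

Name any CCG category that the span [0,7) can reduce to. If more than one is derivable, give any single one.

S

[0,7] S   <
  [0,6] S\N   >
    [0,5] (S\N)/PP   <
      [0,4] N   >
        [0,1] "under" : N/PP
        [1,4] PP   <
          [1,2] "on" : PP\N
          [2,4] PP\(PP\N)   >
            [2,3] "which" : (PP\(PP\N))/PP
            [3,4] "with" : PP
      [4,5] "chased" : ((S\N)/PP)\N
    [5,6] "quickly" : PP
  [6,7] "the" : S\(S\N)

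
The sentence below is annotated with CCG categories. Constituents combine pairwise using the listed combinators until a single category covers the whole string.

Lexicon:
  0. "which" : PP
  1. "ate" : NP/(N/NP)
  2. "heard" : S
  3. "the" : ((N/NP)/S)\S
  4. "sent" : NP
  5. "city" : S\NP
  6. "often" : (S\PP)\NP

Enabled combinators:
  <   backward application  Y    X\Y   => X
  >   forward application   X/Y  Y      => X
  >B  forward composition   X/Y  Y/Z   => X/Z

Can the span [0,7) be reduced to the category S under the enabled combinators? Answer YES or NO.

YES

[0,7] S   <
  [0,1] "which" : PP
  [1,7] S\PP   <
    [1,6] NP   >
      [1,4] NP/S   >B
        [1,2] "ate" : NP/(N/NP)
        [2,4] (N/NP)/S   <
          [2,3] "heard" : S
          [3,4] "the" : ((N/NP)/S)\S
      [4,6] S   <
        [4,5] "sent" : NP
        [5,6] "city" : S\NP
    [6,7] "often" : (S\PP)\NP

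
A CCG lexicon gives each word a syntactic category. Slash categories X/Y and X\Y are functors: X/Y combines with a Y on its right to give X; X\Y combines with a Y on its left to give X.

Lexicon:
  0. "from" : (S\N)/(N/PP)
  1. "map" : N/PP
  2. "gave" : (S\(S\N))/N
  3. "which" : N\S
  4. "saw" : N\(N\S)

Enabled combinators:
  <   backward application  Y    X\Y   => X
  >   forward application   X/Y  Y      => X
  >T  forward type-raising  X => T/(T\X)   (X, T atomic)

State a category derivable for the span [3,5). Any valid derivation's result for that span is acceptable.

[0,5] S   <
  [0,2] S\N   >
    [0,1] "from" : (S\N)/(N/PP)
    [1,2] "map" : N/PP
  [2,5] S\(S\N)   >
    [2,3] "gave" : (S\(S\N))/N
    [3,5] N   <
      [3,4] "which" : N\S
      [4,5] "saw" : N\(N\S)

N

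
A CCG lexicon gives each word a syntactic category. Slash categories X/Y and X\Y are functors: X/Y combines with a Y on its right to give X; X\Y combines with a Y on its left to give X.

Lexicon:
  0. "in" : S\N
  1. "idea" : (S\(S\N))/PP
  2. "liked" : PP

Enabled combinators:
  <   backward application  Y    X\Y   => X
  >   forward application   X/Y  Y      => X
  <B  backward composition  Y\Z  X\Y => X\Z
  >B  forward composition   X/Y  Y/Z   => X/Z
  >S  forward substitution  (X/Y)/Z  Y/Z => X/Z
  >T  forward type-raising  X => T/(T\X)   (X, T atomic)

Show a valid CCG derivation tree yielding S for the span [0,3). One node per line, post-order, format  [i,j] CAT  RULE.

[0,3] S   <
  [0,1] "in" : S\N
  [1,3] S\(S\N)   >
    [1,2] "idea" : (S\(S\N))/PP
    [2,3] "liked" : PP

[0,1] S\N  lex  "in"
[1,2] (S\(S\N))/PP  lex  "idea"
[2,3] PP  lex  "liked"
[1,3] S\(S\N)  >  k=2
[0,3] S  <  k=1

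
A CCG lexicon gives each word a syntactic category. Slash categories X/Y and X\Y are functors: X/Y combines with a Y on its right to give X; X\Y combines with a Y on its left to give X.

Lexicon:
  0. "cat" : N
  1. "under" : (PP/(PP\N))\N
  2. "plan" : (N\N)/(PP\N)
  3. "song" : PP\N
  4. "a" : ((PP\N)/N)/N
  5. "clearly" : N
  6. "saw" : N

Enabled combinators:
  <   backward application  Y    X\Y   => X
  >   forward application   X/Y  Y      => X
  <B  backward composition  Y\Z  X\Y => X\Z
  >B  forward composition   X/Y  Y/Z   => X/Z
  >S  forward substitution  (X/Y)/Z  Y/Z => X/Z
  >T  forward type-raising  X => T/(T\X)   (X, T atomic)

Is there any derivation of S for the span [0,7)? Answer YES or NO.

NO

N (PP/(PP\N))\N (N\N)/(PP\N) PP\N ((PP\N)/N)/N N N
CKY chart[0,7] = {N/(N\PP), NP/(NP\PP), PP, PP/(PP\PP), S/(S\PP)}; S ∉ chart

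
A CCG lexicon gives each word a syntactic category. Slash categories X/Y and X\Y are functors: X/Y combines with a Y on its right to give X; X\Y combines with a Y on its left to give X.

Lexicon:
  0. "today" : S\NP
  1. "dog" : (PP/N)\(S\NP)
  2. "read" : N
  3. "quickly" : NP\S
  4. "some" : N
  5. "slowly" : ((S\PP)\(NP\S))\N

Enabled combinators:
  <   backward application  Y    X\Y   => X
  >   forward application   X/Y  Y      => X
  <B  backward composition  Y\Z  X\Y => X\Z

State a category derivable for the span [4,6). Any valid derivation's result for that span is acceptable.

[0,6] S   <
  [0,3] PP   >
    [0,2] PP/N   <
      [0,1] "today" : S\NP
      [1,2] "dog" : (PP/N)\(S\NP)
    [2,3] "read" : N
  [3,6] S\PP   <
    [3,4] "quickly" : NP\S
    [4,6] (S\PP)\(NP\S)   <
      [4,5] "some" : N
      [5,6] "slowly" : ((S\PP)\(NP\S))\N

(S\PP)\(NP\S)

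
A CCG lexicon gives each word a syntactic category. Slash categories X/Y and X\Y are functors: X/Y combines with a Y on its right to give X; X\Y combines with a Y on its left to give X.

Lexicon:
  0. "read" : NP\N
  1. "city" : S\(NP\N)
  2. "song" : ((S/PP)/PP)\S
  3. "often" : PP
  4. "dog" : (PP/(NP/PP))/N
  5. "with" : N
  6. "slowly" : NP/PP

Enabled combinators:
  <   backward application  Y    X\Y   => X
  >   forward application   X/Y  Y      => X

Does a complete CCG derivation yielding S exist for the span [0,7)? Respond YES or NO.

[0,7] S   >
  [0,4] S/PP   >
    [0,3] (S/PP)/PP   <
      [0,2] S   <
        [0,1] "read" : NP\N
        [1,2] "city" : S\(NP\N)
      [2,3] "song" : ((S/PP)/PP)\S
    [3,4] "often" : PP
  [4,7] PP   >
    [4,6] PP/(NP/PP)   >
      [4,5] "dog" : (PP/(NP/PP))/N
      [5,6] "with" : N
    [6,7] "slowly" : NP/PP

YES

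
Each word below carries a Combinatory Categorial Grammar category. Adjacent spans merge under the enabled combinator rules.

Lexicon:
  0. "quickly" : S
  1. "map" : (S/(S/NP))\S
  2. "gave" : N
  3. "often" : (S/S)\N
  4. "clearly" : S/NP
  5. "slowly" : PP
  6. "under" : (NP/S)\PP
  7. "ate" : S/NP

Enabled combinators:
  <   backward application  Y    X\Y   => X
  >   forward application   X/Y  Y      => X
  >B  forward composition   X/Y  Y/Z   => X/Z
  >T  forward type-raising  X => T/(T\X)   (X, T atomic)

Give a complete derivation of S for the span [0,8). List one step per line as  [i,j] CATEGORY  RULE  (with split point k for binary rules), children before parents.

[0,1] S  lex  "quickly"
[1,2] (S/(S/NP))\S  lex  "map"
[0,2] S/(S/NP)  <  k=1
[2,3] N  lex  "gave"
[3,4] (S/S)\N  lex  "often"
[2,4] S/S  <  k=3
[4,5] S/NP  lex  "clearly"
[5,6] PP  lex  "slowly"
[6,7] (NP/S)\PP  lex  "under"
[5,7] NP/S  <  k=6
[4,7] S/S  >B  k=5
[7,8] S/NP  lex  "ate"
[4,8] S/NP  >B  k=7
[2,8] S/NP  >B  k=4
[0,8] S  >  k=2

[0,8] S   >
  [0,2] S/(S/NP)   <
    [0,1] "quickly" : S
    [1,2] "map" : (S/(S/NP))\S
  [2,8] S/NP   >B
    [2,4] S/S   <
      [2,3] "gave" : N
      [3,4] "often" : (S/S)\N
    [4,8] S/NP   >B
      [4,7] S/S   >B
        [4,5] "clearly" : S/NP
        [5,7] NP/S   <
          [5,6] "slowly" : PP
          [6,7] "under" : (NP/S)\PP
      [7,8] "ate" : S/NP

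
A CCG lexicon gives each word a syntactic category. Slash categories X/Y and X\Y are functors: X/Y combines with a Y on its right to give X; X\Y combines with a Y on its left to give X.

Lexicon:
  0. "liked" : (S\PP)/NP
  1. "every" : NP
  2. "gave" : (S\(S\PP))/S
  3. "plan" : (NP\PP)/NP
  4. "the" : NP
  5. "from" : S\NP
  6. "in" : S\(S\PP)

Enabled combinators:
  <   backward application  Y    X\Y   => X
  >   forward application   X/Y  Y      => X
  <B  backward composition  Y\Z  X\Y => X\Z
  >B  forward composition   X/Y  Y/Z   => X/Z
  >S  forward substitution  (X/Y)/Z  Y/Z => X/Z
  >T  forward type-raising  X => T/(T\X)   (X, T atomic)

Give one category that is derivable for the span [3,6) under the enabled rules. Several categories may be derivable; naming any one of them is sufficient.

S\PP

[0,7] S   <
  [0,2] S\PP   >
    [0,1] "liked" : (S\PP)/NP
    [1,2] "every" : NP
  [2,7] S\(S\PP)   >
    [2,3] "gave" : (S\(S\PP))/S
    [3,7] S   <
      [3,6] S\PP   <B
        [3,5] NP\PP   >
          [3,4] "plan" : (NP\PP)/NP
          [4,5] "the" : NP
        [5,6] "from" : S\NP
      [6,7] "in" : S\(S\PP)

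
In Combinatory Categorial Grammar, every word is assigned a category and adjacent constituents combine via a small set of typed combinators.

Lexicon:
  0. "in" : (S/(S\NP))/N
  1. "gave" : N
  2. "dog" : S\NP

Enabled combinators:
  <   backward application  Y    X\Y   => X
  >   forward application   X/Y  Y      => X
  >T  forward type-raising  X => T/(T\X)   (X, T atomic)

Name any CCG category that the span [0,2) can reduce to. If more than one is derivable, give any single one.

S/(S\NP)

[0,3] S   >
  [0,2] S/(S\NP)   >
    [0,1] "in" : (S/(S\NP))/N
    [1,2] "gave" : N
  [2,3] "dog" : S\NP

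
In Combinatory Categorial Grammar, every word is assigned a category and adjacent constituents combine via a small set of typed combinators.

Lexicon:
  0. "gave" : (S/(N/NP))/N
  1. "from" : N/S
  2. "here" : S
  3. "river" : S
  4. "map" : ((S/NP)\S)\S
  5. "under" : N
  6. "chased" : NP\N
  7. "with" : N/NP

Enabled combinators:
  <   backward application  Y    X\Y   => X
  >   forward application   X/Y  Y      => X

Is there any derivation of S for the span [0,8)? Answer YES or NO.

[0,8] S   >
  [0,7] S/(N/NP)   >
    [0,1] "gave" : (S/(N/NP))/N
    [1,7] N   >
      [1,2] "from" : N/S
      [2,7] S   >
        [2,5] S/NP   <
          [2,3] "here" : S
          [3,5] (S/NP)\S   <
            [3,4] "river" : S
            [4,5] "map" : ((S/NP)\S)\S
        [5,7] NP   <
          [5,6] "under" : N
          [6,7] "chased" : NP\N
  [7,8] "with" : N/NP

YES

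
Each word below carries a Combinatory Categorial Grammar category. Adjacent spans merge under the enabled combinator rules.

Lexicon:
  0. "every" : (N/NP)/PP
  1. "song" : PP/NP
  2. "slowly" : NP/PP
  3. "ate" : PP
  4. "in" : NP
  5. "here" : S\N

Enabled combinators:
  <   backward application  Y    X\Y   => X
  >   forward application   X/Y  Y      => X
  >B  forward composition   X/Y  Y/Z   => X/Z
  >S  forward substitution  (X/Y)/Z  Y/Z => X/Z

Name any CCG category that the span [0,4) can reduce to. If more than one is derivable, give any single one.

[0,6] S   <
  [0,5] N   >
    [0,4] N/NP   >
      [0,1] "every" : (N/NP)/PP
      [1,4] PP   >
        [1,2] "song" : PP/NP
        [2,4] NP   >
          [2,3] "slowly" : NP/PP
          [3,4] "ate" : PP
    [4,5] "in" : NP
  [5,6] "here" : S\N

N/NP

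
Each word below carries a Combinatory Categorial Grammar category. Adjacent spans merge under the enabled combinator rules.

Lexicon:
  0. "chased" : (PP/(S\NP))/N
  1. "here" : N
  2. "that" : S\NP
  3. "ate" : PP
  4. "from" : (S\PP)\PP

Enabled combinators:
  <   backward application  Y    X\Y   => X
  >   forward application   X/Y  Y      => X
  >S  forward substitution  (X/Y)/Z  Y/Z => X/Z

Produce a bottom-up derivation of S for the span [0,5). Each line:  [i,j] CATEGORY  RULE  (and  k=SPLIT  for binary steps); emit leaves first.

[0,1] (PP/(S\NP))/N  lex  "chased"
[1,2] N  lex  "here"
[0,2] PP/(S\NP)  >  k=1
[2,3] S\NP  lex  "that"
[0,3] PP  >  k=2
[3,4] PP  lex  "ate"
[4,5] (S\PP)\PP  lex  "from"
[3,5] S\PP  <  k=4
[0,5] S  <  k=3

[0,5] S   <
  [0,3] PP   >
    [0,2] PP/(S\NP)   >
      [0,1] "chased" : (PP/(S\NP))/N
      [1,2] "here" : N
    [2,3] "that" : S\NP
  [3,5] S\PP   <
    [3,4] "ate" : PP
    [4,5] "from" : (S\PP)\PP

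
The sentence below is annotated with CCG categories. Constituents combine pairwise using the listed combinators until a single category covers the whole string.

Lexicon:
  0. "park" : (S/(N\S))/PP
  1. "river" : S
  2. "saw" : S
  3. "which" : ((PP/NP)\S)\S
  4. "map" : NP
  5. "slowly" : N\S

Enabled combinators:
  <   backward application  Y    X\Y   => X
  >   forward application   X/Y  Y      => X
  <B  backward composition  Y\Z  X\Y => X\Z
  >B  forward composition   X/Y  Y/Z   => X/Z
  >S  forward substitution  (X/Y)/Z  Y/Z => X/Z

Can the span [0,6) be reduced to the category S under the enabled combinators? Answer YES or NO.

[0,6] S   >
  [0,5] S/(N\S)   >
    [0,1] "park" : (S/(N\S))/PP
    [1,5] PP   >
      [1,4] PP/NP   <
        [1,2] "river" : S
        [2,4] (PP/NP)\S   <
          [2,3] "saw" : S
          [3,4] "which" : ((PP/NP)\S)\S
      [4,5] "map" : NP
  [5,6] "slowly" : N\S

YES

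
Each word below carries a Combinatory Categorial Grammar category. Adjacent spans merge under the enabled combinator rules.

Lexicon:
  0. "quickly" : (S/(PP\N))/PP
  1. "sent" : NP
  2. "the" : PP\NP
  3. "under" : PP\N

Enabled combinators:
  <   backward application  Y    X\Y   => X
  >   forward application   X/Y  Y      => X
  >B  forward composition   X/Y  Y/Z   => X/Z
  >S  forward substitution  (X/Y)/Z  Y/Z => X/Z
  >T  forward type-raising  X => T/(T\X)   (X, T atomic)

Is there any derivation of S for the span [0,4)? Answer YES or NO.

YES

[0,4] S   >
  [0,3] S/(PP\N)   >
    [0,1] "quickly" : (S/(PP\N))/PP
    [1,3] PP   >
      [1,2] PP/(PP\NP)   >T
        [1,2] "sent" : NP
      [2,3] "the" : PP\NP
  [3,4] "under" : PP\N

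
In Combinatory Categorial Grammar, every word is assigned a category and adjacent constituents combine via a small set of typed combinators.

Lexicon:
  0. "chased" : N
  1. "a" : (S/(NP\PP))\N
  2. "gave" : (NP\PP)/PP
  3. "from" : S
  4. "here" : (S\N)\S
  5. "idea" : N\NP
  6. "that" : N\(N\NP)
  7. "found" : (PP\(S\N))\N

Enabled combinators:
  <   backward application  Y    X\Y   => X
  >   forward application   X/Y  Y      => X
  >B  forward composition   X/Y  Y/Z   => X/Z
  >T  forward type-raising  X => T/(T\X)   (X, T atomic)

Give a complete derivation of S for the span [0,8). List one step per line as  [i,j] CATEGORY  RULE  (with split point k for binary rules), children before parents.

[0,8] S   >
  [0,3] S/PP   >B
    [0,2] S/(NP\PP)   <
      [0,1] "chased" : N
      [1,2] "a" : (S/(NP\PP))\N
    [2,3] "gave" : (NP\PP)/PP
  [3,8] PP   <
    [3,5] S\N   <
      [3,4] "from" : S
      [4,5] "here" : (S\N)\S
    [5,8] PP\(S\N)   <
      [5,7] N   <
        [5,6] "idea" : N\NP
        [6,7] "that" : N\(N\NP)
      [7,8] "found" : (PP\(S\N))\N

[0,1] N  lex  "chased"
[1,2] (S/(NP\PP))\N  lex  "a"
[0,2] S/(NP\PP)  <  k=1
[2,3] (NP\PP)/PP  lex  "gave"
[0,3] S/PP  >B  k=2
[3,4] S  lex  "from"
[4,5] (S\N)\S  lex  "here"
[3,5] S\N  <  k=4
[5,6] N\NP  lex  "idea"
[6,7] N\(N\NP)  lex  "that"
[5,7] N  <  k=6
[7,8] (PP\(S\N))\N  lex  "found"
[5,8] PP\(S\N)  <  k=7
[3,8] PP  <  k=5
[0,8] S  >  k=3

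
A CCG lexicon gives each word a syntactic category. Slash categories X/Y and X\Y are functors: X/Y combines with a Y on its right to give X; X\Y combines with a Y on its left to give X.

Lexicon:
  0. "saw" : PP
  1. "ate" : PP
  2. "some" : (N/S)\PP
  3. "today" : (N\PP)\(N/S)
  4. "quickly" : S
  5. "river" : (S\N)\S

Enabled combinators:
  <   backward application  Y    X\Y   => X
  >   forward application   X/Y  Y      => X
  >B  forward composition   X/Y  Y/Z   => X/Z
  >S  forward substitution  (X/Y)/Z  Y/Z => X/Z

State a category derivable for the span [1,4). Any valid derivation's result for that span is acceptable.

[0,6] S   <
  [0,4] N   <
    [0,1] "saw" : PP
    [1,4] N\PP   <
      [1,3] N/S   <
        [1,2] "ate" : PP
        [2,3] "some" : (N/S)\PP
      [3,4] "today" : (N\PP)\(N/S)
  [4,6] S\N   <
    [4,5] "quickly" : S
    [5,6] "river" : (S\N)\S

N\PP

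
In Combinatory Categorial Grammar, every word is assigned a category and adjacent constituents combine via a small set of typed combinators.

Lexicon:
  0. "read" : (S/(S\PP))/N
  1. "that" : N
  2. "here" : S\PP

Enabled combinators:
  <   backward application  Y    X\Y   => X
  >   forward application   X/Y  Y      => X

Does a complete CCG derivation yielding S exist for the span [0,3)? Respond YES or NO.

YES

[0,3] S   >
  [0,2] S/(S\PP)   >
    [0,1] "read" : (S/(S\PP))/N
    [1,2] "that" : N
  [2,3] "here" : S\PP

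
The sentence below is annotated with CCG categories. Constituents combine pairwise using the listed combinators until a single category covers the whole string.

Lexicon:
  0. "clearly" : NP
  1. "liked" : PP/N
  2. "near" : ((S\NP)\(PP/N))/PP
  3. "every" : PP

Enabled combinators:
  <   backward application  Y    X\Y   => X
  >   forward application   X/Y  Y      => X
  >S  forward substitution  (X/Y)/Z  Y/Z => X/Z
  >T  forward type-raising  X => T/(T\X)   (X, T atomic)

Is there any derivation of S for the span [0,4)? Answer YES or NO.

[0,4] S   >
  [0,1] S/(S\NP)   >T
    [0,1] "clearly" : NP
  [1,4] S\NP   <
    [1,2] "liked" : PP/N
    [2,4] (S\NP)\(PP/N)   >
      [2,3] "near" : ((S\NP)\(PP/N))/PP
      [3,4] "every" : PP

YES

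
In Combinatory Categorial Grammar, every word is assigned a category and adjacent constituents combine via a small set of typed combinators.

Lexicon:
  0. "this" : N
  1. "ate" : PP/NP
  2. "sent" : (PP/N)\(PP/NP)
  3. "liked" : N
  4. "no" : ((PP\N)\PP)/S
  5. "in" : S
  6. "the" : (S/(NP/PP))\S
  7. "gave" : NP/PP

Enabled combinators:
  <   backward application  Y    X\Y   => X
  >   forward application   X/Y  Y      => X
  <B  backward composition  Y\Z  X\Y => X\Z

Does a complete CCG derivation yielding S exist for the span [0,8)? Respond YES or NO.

NO

N PP/NP (PP/N)\(PP/NP) N ((PP\N)\PP)/S S (S/(NP/PP))\S NP/PP
CKY chart[0,8] = {PP}; S ∉ chart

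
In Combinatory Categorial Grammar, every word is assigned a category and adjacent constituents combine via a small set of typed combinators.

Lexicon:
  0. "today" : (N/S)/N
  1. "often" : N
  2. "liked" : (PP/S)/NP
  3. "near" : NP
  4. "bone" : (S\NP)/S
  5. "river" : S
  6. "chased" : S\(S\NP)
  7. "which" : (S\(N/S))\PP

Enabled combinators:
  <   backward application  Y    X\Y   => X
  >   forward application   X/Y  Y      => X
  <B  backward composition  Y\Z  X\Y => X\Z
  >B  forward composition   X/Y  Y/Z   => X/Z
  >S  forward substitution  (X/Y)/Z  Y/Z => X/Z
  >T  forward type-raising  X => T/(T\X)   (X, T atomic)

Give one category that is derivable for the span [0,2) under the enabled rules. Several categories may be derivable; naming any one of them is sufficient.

[0,8] S   <
  [0,2] N/S   >
    [0,1] "today" : (N/S)/N
    [1,2] "often" : N
  [2,8] S\(N/S)   <
    [2,7] PP   >
      [2,4] PP/S   >
        [2,3] "liked" : (PP/S)/NP
        [3,4] "near" : NP
      [4,7] S   <
        [4,6] S\NP   >
          [4,5] "bone" : (S\NP)/S
          [5,6] "river" : S
        [6,7] "chased" : S\(S\NP)
    [7,8] "which" : (S\(N/S))\PP

N/S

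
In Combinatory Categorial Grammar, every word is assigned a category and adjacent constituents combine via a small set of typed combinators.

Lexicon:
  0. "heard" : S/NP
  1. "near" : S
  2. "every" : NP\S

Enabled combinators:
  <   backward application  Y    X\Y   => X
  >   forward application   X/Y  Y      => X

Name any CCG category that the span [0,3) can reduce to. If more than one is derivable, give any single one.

S

[0,3] S   >
  [0,1] "heard" : S/NP
  [1,3] NP   <
    [1,2] "near" : S
    [2,3] "every" : NP\S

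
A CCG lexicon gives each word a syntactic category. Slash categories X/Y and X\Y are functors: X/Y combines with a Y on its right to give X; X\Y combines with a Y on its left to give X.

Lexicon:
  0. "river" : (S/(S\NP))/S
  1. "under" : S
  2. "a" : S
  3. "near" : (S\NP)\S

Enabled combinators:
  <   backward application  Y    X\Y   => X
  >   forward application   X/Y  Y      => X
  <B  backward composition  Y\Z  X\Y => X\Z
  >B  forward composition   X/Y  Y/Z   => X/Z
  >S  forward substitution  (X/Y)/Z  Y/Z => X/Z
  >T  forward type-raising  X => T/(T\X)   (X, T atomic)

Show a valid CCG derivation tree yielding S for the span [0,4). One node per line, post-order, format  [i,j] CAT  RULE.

[0,1] (S/(S\NP))/S  lex  "river"
[1,2] S  lex  "under"
[0,2] S/(S\NP)  >  k=1
[2,3] S  lex  "a"
[3,4] (S\NP)\S  lex  "near"
[2,4] S\NP  <  k=3
[0,4] S  >  k=2

[0,4] S   >
  [0,2] S/(S\NP)   >
    [0,1] "river" : (S/(S\NP))/S
    [1,2] "under" : S
  [2,4] S\NP   <
    [2,3] "a" : S
    [3,4] "near" : (S\NP)\S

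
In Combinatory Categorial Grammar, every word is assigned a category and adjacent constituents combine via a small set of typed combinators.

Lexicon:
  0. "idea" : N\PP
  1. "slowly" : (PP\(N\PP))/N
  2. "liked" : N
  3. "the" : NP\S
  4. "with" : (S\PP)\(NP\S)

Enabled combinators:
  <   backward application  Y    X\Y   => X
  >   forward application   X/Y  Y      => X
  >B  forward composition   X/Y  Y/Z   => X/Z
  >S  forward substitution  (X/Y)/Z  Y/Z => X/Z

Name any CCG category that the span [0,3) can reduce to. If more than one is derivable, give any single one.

[0,5] S   <
  [0,3] PP   <
    [0,1] "idea" : N\PP
    [1,3] PP\(N\PP)   >
      [1,2] "slowly" : (PP\(N\PP))/N
      [2,3] "liked" : N
  [3,5] S\PP   <
    [3,4] "the" : NP\S
    [4,5] "with" : (S\PP)\(NP\S)

PP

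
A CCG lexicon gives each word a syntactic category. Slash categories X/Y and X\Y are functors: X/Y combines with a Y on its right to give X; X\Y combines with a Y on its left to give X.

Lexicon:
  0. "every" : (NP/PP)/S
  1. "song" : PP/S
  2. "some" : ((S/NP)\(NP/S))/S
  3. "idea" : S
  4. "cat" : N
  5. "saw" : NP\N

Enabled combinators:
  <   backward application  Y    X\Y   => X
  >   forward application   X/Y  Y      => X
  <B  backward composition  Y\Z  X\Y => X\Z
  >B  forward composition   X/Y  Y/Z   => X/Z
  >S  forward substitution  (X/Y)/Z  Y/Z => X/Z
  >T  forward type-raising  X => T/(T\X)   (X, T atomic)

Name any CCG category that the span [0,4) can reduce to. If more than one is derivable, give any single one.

S/NP

[0,6] S   >
  [0,4] S/NP   <
    [0,2] NP/S   >S
      [0,1] "every" : (NP/PP)/S
      [1,2] "song" : PP/S
    [2,4] (S/NP)\(NP/S)   >
      [2,3] "some" : ((S/NP)\(NP/S))/S
      [3,4] "idea" : S
  [4,6] NP   <
    [4,5] "cat" : N
    [5,6] "saw" : NP\N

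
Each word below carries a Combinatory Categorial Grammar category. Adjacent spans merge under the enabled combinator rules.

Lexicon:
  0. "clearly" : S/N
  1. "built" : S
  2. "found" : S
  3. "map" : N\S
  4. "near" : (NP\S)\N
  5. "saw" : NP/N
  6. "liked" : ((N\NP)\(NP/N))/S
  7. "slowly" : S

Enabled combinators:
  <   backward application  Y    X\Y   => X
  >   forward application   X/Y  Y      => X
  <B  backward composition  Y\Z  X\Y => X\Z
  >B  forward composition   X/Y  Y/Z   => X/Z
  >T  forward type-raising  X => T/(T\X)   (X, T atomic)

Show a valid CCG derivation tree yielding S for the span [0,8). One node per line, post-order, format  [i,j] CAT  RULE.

[0,1] S/N  lex  "clearly"
[1,2] S  lex  "built"
[2,3] S  lex  "found"
[3,4] N\S  lex  "map"
[2,4] N  <  k=3
[4,5] (NP\S)\N  lex  "near"
[2,5] NP\S  <  k=4
[5,6] NP/N  lex  "saw"
[6,7] ((N\NP)\(NP/N))/S  lex  "liked"
[7,8] S  lex  "slowly"
[6,8] (N\NP)\(NP/N)  >  k=7
[5,8] N\NP  <  k=6
[2,8] N\S  <B  k=5
[1,8] N  <  k=2
[0,8] S  >  k=1

[0,8] S   >
  [0,1] "clearly" : S/N
  [1,8] N   <
    [1,2] "built" : S
    [2,8] N\S   <B
      [2,5] NP\S   <
        [2,4] N   <
          [2,3] "found" : S
          [3,4] "map" : N\S
        [4,5] "near" : (NP\S)\N
      [5,8] N\NP   <
        [5,6] "saw" : NP/N
        [6,8] (N\NP)\(NP/N)   >
          [6,7] "liked" : ((N\NP)\(NP/N))/S
          [7,8] "slowly" : S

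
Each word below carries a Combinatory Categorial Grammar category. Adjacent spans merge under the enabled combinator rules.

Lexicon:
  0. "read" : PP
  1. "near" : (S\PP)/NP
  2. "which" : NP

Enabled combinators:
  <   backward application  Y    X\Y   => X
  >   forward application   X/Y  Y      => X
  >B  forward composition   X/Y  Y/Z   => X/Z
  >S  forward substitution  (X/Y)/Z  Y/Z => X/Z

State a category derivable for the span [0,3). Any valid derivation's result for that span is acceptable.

S

[0,3] S   <
  [0,1] "read" : PP
  [1,3] S\PP   >
    [1,2] "near" : (S\PP)/NP
    [2,3] "which" : NP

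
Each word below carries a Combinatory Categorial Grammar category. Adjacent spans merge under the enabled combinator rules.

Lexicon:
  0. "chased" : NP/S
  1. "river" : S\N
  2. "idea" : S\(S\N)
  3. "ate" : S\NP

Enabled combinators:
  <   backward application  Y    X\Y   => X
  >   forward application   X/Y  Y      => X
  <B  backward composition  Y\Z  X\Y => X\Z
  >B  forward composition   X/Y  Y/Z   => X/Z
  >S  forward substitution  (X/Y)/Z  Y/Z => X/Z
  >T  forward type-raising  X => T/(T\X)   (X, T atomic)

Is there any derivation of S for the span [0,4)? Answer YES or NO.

[0,4] S   <
  [0,3] NP   >
    [0,1] "chased" : NP/S
    [1,3] S   <
      [1,2] "river" : S\N
      [2,3] "idea" : S\(S\N)
  [3,4] "ate" : S\NP

YES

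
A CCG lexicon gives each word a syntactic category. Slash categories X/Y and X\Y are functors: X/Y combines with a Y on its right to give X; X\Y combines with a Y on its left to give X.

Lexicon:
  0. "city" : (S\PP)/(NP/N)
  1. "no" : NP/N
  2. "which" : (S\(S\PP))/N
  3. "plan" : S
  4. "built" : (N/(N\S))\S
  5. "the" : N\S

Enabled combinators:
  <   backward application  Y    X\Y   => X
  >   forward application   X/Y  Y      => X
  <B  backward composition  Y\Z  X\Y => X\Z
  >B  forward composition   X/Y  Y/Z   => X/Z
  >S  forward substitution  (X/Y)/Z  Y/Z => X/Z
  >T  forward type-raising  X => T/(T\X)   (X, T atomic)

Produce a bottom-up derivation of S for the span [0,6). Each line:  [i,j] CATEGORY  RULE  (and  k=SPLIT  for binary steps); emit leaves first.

[0,6] S   <
  [0,2] S\PP   >
    [0,1] "city" : (S\PP)/(NP/N)
    [1,2] "no" : NP/N
  [2,6] S\(S\PP)   >
    [2,3] "which" : (S\(S\PP))/N
    [3,6] N   >
      [3,5] N/(N\S)   <
        [3,4] "plan" : S
        [4,5] "built" : (N/(N\S))\S
      [5,6] "the" : N\S

[0,1] (S\PP)/(NP/N)  lex  "city"
[1,2] NP/N  lex  "no"
[0,2] S\PP  >  k=1
[2,3] (S\(S\PP))/N  lex  "which"
[3,4] S  lex  "plan"
[4,5] (N/(N\S))\S  lex  "built"
[3,5] N/(N\S)  <  k=4
[5,6] N\S  lex  "the"
[3,6] N  >  k=5
[2,6] S\(S\PP)  >  k=3
[0,6] S  <  k=2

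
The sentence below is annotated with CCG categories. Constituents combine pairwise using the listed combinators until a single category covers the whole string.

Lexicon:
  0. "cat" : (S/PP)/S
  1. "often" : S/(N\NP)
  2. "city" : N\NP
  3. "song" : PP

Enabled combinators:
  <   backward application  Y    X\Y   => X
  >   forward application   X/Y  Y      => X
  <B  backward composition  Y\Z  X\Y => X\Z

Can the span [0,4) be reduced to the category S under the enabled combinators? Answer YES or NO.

[0,4] S   >
  [0,3] S/PP   >
    [0,1] "cat" : (S/PP)/S
    [1,3] S   >
      [1,2] "often" : S/(N\NP)
      [2,3] "city" : N\NP
  [3,4] "song" : PP

YES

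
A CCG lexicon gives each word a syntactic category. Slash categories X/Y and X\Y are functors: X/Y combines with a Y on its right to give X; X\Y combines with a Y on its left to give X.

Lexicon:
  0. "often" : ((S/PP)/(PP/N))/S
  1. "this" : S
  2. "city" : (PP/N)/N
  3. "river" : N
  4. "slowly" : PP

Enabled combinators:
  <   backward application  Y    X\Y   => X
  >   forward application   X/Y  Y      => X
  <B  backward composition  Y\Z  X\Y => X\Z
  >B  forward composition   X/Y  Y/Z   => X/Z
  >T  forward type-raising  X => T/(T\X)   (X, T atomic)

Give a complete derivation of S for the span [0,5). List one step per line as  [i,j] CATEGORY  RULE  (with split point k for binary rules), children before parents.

[0,1] ((S/PP)/(PP/N))/S  lex  "often"
[1,2] S  lex  "this"
[0,2] (S/PP)/(PP/N)  >  k=1
[2,3] (PP/N)/N  lex  "city"
[3,4] N  lex  "river"
[2,4] PP/N  >  k=3
[0,4] S/PP  >  k=2
[4,5] PP  lex  "slowly"
[0,5] S  >  k=4

[0,5] S   >
  [0,4] S/PP   >
    [0,2] (S/PP)/(PP/N)   >
      [0,1] "often" : ((S/PP)/(PP/N))/S
      [1,2] "this" : S
    [2,4] PP/N   >
      [2,3] "city" : (PP/N)/N
      [3,4] "river" : N
  [4,5] "slowly" : PP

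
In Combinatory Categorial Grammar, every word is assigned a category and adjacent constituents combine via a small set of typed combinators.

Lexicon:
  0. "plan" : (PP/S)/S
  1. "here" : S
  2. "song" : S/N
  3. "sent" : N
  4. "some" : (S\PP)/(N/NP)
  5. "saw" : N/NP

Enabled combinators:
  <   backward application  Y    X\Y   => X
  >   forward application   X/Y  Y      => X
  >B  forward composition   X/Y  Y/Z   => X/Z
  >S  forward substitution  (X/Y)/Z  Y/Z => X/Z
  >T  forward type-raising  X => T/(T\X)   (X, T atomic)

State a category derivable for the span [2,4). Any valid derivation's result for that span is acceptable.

[0,6] S   <
  [0,4] PP   >
    [0,2] PP/S   >
      [0,1] "plan" : (PP/S)/S
      [1,2] "here" : S
    [2,4] S   >
      [2,3] "song" : S/N
      [3,4] "sent" : N
  [4,6] S\PP   >
    [4,5] "some" : (S\PP)/(N/NP)
    [5,6] "saw" : N/NP

S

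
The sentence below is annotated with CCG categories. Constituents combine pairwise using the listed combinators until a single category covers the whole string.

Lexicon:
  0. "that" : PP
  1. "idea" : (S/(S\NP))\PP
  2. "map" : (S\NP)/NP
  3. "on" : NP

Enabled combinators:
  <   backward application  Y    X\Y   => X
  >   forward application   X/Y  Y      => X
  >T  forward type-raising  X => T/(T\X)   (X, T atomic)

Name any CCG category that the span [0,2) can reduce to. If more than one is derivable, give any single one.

[0,4] S   >
  [0,2] S/(S\NP)   <
    [0,1] "that" : PP
    [1,2] "idea" : (S/(S\NP))\PP
  [2,4] S\NP   >
    [2,3] "map" : (S\NP)/NP
    [3,4] "on" : NP

S/(S\NP)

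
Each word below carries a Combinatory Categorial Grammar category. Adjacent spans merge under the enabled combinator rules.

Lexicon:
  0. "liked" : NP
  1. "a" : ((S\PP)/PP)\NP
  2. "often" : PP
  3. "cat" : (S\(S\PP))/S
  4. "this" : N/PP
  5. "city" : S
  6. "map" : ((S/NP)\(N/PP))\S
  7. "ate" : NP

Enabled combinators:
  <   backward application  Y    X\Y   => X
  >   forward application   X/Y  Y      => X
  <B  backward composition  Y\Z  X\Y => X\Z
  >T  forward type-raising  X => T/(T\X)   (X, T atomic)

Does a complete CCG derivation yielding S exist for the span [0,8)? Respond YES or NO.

YES

[0,8] S   <
  [0,3] S\PP   >
    [0,2] (S\PP)/PP   <
      [0,1] "liked" : NP
      [1,2] "a" : ((S\PP)/PP)\NP
    [2,3] "often" : PP
  [3,8] S\(S\PP)   >
    [3,4] "cat" : (S\(S\PP))/S
    [4,8] S   >
      [4,7] S/NP   <
        [4,5] "this" : N/PP
        [5,7] (S/NP)\(N/PP)   <
          [5,6] "city" : S
          [6,7] "map" : ((S/NP)\(N/PP))\S
      [7,8] "ate" : NP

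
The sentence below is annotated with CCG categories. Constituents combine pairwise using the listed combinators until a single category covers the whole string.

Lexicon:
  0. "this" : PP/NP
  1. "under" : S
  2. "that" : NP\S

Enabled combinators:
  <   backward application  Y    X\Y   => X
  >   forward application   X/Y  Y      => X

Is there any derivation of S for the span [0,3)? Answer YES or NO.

NO

PP/NP S NP\S
CKY chart[0,3] = {PP}; S ∉ chart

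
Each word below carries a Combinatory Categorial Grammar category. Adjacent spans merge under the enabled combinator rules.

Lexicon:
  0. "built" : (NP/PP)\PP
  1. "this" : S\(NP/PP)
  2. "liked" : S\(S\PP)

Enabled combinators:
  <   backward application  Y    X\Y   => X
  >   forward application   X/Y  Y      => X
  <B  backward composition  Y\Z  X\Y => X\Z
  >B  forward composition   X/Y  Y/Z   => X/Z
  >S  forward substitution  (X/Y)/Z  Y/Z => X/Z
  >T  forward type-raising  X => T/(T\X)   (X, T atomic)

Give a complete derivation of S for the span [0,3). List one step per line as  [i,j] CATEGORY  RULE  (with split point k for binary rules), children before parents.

[0,3] S   <
  [0,2] S\PP   <B
    [0,1] "built" : (NP/PP)\PP
    [1,2] "this" : S\(NP/PP)
  [2,3] "liked" : S\(S\PP)

[0,1] (NP/PP)\PP  lex  "built"
[1,2] S\(NP/PP)  lex  "this"
[0,2] S\PP  <B  k=1
[2,3] S\(S\PP)  lex  "liked"
[0,3] S  <  k=2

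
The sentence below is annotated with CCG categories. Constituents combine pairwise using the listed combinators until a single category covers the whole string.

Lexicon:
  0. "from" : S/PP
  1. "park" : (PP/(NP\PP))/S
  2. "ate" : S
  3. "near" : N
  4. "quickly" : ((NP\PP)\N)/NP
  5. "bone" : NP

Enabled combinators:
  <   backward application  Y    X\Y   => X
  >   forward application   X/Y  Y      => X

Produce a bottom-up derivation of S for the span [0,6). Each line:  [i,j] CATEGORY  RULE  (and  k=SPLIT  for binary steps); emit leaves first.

[0,1] S/PP  lex  "from"
[1,2] (PP/(NP\PP))/S  lex  "park"
[2,3] S  lex  "ate"
[1,3] PP/(NP\PP)  >  k=2
[3,4] N  lex  "near"
[4,5] ((NP\PP)\N)/NP  lex  "quickly"
[5,6] NP  lex  "bone"
[4,6] (NP\PP)\N  >  k=5
[3,6] NP\PP  <  k=4
[1,6] PP  >  k=3
[0,6] S  >  k=1

[0,6] S   >
  [0,1] "from" : S/PP
  [1,6] PP   >
    [1,3] PP/(NP\PP)   >
      [1,2] "park" : (PP/(NP\PP))/S
      [2,3] "ate" : S
    [3,6] NP\PP   <
      [3,4] "near" : N
      [4,6] (NP\PP)\N   >
        [4,5] "quickly" : ((NP\PP)\N)/NP
        [5,6] "bone" : NP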